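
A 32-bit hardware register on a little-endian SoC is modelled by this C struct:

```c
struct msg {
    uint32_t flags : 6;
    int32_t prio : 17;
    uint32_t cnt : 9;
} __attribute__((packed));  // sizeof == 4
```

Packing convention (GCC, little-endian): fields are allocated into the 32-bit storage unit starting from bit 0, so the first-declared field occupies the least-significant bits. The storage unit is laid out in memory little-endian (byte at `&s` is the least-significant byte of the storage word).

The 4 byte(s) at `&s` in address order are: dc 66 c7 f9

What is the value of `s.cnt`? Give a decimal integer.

[0]=0xdc [1]=0x66 [2]=0xc7 [3]=0xf9 (little-endian) → word 0xf9c766dc
flags:6 @ bit 0 → (0xf9c766dc>>0)&0x3f = 0x1c
prio:17 @ bit 6 → (0xf9c766dc>>6)&0x1ffff = 0x11d9b
cnt:9 @ bit 23 → (0xf9c766dc>>23)&0x1ff = 0x1f3  ←

499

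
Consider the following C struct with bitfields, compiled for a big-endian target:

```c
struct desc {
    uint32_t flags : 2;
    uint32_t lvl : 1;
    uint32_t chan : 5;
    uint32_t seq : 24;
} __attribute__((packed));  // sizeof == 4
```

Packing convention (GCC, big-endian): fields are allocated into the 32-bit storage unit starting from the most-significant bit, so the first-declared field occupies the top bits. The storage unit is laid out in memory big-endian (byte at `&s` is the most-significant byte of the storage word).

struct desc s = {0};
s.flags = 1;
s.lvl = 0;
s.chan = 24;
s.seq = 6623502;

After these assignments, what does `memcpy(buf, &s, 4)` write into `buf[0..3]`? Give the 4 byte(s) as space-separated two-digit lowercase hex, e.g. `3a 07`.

flags:2 = 1 → 0x1 << 30 → word 0x40000000
lvl:1 = 0 → 0x0 << 29 → word 0x40000000
chan:5 = 24 → 0x18 << 24 → word 0x58000000
seq:24 = 6623502 → 0x65110e << 0 → word 0x5865110e
word = 0x5865110e → big-endian bytes:
  [0]=0x58  [1]=0x65  [2]=0x11  [3]=0x0e

58 65 11 0e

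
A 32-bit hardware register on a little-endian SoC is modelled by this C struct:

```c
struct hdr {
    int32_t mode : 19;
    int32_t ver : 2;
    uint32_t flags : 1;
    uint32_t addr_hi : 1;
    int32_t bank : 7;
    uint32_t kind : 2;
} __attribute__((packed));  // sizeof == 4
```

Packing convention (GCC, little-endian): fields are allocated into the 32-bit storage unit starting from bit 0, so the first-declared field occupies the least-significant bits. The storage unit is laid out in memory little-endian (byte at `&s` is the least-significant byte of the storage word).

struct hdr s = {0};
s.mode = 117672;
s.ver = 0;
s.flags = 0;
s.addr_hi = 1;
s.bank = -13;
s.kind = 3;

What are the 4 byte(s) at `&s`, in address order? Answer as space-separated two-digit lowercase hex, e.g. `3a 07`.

a8 cb c1 f9

mode (19b) val=117672 bits=0x1cba8 at bit 0: 0x0001cba8
ver (2b) val=0 bits=0x0 at bit 19: 0x0001cba8
flags (1b) val=0 bits=0x0 at bit 21: 0x0001cba8
addr_hi (1b) val=1 bits=0x1 at bit 22: 0x0041cba8
bank (7b) val=-13 bits=0x73 at bit 23: 0x39c1cba8
kind (2b) val=3 bits=0x3 at bit 30: 0xf9c1cba8
word = 0xf9c1cba8 → little-endian bytes:
  [0]=0xa8  [1]=0xcb  [2]=0xc1  [3]=0xf9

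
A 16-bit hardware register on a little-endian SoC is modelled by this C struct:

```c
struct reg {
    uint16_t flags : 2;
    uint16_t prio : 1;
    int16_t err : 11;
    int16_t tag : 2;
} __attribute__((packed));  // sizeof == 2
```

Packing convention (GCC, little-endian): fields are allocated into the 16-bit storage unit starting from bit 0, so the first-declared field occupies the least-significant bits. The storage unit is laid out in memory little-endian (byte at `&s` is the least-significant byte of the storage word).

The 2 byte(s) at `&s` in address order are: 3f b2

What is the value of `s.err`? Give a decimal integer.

[0]=0x3f [1]=0xb2 (little-endian) → word 0xb23f
flags:2 @ bit 0 → (0xb23f>>0)&0x3 = 0x3
prio:1 @ bit 2 → (0xb23f>>2)&0x1 = 0x1
err:11 @ bit 3 → (0xb23f>>3)&0x7ff = 0x647  ←
tag:2 @ bit 14 → (0xb23f>>14)&0x3 = 0x2
err signed 11b, MSB=1: 1607 - 2048 = -441

-441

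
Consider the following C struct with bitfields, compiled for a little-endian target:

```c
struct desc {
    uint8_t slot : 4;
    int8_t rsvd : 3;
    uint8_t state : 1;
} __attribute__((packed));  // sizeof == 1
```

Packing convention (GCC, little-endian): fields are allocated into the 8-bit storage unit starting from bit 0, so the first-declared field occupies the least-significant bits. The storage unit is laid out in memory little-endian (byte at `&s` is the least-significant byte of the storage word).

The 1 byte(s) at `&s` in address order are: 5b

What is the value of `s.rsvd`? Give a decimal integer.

-3

[0]=0x5b (little-endian) → word 0x5b
slot:4 @ bit 0 → (0x5b>>0)&0xf = 0xb
rsvd:3 @ bit 4 → (0x5b>>4)&0x7 = 0x5  ←
state:1 @ bit 7 → (0x5b>>7)&0x1 = 0x0
rsvd signed 3b, MSB=1: 5 - 8 = -3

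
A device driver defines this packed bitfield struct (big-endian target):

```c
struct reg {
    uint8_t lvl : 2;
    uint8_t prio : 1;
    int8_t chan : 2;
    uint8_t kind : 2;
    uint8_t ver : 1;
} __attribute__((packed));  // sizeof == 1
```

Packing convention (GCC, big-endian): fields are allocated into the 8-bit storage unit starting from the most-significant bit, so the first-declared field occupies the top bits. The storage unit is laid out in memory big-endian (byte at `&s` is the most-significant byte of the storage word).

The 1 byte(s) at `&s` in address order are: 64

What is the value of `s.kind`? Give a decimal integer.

[0]=0x64 (big-endian) → word 0x64
lvl [6+:2] = (word>>6) & 0x3 = 1
prio [5+:1] = (word>>5) & 0x1 = 1
chan [3+:2] = (word>>3) & 0x3 = 0
kind [1+:2] = (word>>1) & 0x3 = 2  ←
ver [0+:1] = (word>>0) & 0x1 = 0

2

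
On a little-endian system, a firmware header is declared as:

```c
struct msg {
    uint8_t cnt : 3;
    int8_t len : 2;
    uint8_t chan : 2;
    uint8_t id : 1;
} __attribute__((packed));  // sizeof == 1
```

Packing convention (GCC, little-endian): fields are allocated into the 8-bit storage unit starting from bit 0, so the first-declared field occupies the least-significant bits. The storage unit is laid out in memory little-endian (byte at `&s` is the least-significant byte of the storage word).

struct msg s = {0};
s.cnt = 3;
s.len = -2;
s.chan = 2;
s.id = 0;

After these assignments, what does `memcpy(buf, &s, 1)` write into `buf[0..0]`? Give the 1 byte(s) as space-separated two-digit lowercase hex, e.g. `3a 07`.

53

cnt:3 = 3 → 0x3 << 0 → word 0x03
len:2 = -2 → 0x2 << 3 → word 0x13
chan:2 = 2 → 0x2 << 5 → word 0x53
id:1 = 0 → 0x0 << 7 → word 0x53
word = 0x53 → little-endian bytes:
  [0]=0x53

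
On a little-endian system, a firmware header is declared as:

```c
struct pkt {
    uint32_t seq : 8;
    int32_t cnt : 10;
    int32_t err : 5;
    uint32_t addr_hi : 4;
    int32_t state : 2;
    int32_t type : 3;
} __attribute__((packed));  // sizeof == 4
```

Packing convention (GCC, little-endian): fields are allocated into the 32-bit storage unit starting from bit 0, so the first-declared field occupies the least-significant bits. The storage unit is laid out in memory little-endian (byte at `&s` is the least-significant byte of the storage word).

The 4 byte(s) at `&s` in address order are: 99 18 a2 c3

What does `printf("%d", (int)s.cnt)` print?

-488

[0]=0x99 [1]=0x18 [2]=0xa2 [3]=0xc3 (little-endian) → word 0xc3a21899
seq:8 @ bit 0 → (0xc3a21899>>0)&0xff = 0x99
cnt:10 @ bit 8 → (0xc3a21899>>8)&0x3ff = 0x218  ←
err:5 @ bit 18 → (0xc3a21899>>18)&0x1f = 0x8
addr_hi:4 @ bit 23 → (0xc3a21899>>23)&0xf = 0x7
state:2 @ bit 27 → (0xc3a21899>>27)&0x3 = 0x0
type:3 @ bit 29 → (0xc3a21899>>29)&0x7 = 0x6
cnt signed 10b, MSB=1: 536 - 1024 = -488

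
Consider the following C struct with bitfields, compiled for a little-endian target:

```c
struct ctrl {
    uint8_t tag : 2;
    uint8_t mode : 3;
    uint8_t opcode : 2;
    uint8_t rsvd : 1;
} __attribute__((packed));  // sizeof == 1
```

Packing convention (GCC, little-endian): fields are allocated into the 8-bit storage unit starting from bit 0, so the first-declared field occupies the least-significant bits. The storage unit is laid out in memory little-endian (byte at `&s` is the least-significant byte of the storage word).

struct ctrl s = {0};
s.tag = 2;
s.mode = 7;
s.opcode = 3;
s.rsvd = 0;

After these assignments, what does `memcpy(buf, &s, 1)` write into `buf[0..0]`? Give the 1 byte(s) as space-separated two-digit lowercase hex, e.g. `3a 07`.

tag:2 = 2 → 0x2 << 0 → word 0x02
mode:3 = 7 → 0x7 << 2 → word 0x1e
opcode:2 = 3 → 0x3 << 5 → word 0x7e
rsvd:1 = 0 → 0x0 << 7 → word 0x7e
word = 0x7e → little-endian bytes:
  [0]=0x7e

7e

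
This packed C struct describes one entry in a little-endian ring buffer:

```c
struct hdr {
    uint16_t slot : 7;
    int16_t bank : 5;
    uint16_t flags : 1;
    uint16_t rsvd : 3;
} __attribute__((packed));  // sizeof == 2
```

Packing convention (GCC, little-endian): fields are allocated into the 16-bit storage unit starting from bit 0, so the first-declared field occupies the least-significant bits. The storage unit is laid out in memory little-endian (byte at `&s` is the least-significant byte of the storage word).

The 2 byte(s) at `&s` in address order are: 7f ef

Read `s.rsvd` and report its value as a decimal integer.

[0]=0x7f [1]=0xef (little-endian) → word 0xef7f
slot [0+:7] = (word>>0) & 0x7f = 127
bank [7+:5] = (word>>7) & 0x1f = 30
flags [12+:1] = (word>>12) & 0x1 = 0
rsvd [13+:3] = (word>>13) & 0x7 = 7  ←

7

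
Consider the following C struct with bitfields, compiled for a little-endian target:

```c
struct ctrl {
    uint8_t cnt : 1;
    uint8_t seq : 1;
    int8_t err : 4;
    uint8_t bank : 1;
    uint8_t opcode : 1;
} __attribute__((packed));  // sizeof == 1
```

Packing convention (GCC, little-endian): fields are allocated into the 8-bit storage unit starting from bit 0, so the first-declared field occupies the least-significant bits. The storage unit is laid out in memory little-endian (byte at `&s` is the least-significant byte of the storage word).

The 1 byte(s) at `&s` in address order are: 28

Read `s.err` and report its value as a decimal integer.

-6

[0]=0x28 (little-endian) → word 0x28
cnt:1 @ bit 0 → (0x28>>0)&0x1 = 0x0
seq:1 @ bit 1 → (0x28>>1)&0x1 = 0x0
err:4 @ bit 2 → (0x28>>2)&0xf = 0xa  ←
bank:1 @ bit 6 → (0x28>>6)&0x1 = 0x0
opcode:1 @ bit 7 → (0x28>>7)&0x1 = 0x0
err signed 4b, MSB=1: 10 - 16 = -6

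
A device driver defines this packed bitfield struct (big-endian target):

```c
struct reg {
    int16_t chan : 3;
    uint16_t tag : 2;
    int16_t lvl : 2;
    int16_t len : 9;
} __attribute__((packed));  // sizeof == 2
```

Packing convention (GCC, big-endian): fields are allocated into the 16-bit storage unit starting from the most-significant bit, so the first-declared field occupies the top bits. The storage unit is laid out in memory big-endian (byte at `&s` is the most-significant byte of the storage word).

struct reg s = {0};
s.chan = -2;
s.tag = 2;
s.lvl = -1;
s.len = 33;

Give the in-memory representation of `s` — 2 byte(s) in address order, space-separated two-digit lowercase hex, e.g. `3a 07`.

d6 21

[13+:3] chan=-2 & 0x7 = 0x6; word=0xc000
[11+:2] tag=2 & 0x3 = 0x2; word=0xd000
[9+:2] lvl=-1 & 0x3 = 0x3; word=0xd600
[0+:9] len=33 & 0x1ff = 0x21; word=0xd621
word = 0xd621 → big-endian bytes:
  [0]=0xd6  [1]=0x21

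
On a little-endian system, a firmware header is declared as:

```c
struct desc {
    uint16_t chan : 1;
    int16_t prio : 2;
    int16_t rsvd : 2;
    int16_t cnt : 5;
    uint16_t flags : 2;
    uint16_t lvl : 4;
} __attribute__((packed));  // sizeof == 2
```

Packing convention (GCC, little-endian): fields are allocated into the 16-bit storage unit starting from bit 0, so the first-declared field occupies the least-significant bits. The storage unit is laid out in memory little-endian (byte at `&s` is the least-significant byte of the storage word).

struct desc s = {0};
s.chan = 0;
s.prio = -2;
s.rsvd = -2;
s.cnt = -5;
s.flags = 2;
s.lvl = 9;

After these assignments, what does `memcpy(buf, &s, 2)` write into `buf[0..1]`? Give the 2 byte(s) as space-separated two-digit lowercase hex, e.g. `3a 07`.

chan (1b) val=0 bits=0x0 at bit 0: 0x0000
prio (2b) val=-2 bits=0x2 at bit 1: 0x0004
rsvd (2b) val=-2 bits=0x2 at bit 3: 0x0014
cnt (5b) val=-5 bits=0x1b at bit 5: 0x0374
flags (2b) val=2 bits=0x2 at bit 10: 0x0b74
lvl (4b) val=9 bits=0x9 at bit 12: 0x9b74
word = 0x9b74 → little-endian bytes:
  [0]=0x74  [1]=0x9b

74 9b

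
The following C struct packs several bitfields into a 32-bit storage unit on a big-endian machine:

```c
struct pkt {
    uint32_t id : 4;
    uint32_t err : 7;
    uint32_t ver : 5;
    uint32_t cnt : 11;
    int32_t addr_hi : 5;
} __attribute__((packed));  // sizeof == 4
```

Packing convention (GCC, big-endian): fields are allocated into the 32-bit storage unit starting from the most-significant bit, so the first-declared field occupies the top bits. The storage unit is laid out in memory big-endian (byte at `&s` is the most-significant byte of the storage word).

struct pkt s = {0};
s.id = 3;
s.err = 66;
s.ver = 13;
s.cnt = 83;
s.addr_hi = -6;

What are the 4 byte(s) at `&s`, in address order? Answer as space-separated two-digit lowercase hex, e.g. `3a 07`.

38 4d 0a 7a

id (4b) val=3 bits=0x3 at bit 28: 0x30000000
err (7b) val=66 bits=0x42 at bit 21: 0x38400000
ver (5b) val=13 bits=0xd at bit 16: 0x384d0000
cnt (11b) val=83 bits=0x53 at bit 5: 0x384d0a60
addr_hi (5b) val=-6 bits=0x1a at bit 0: 0x384d0a7a
word = 0x384d0a7a → big-endian bytes:
  [0]=0x38  [1]=0x4d  [2]=0x0a  [3]=0x7a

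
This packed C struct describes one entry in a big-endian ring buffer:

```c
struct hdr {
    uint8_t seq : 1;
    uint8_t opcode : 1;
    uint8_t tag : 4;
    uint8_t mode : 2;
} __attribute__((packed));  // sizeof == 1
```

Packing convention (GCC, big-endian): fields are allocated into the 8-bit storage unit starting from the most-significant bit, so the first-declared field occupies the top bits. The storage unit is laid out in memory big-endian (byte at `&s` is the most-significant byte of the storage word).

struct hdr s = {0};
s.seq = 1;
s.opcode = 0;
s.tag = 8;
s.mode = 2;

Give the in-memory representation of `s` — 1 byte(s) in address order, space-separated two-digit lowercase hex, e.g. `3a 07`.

[7+:1] seq=1 & 0x1 = 0x1; word=0x80
[6+:1] opcode=0 & 0x1 = 0x0; word=0x80
[2+:4] tag=8 & 0xf = 0x8; word=0xa0
[0+:2] mode=2 & 0x3 = 0x2; word=0xa2
word = 0xa2 → big-endian bytes:
  [0]=0xa2

a2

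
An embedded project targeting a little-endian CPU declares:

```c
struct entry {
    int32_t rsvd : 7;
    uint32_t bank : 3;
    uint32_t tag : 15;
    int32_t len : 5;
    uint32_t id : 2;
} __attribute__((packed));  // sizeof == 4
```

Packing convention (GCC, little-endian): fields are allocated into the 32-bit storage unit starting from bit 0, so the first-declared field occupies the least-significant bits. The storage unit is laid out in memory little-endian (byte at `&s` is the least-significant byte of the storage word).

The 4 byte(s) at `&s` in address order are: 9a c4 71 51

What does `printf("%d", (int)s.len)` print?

[0]=0x9a [1]=0xc4 [2]=0x71 [3]=0x51 (little-endian) → word 0x5171c49a
rsvd [0+:7] = (word>>0) & 0x7f = 26
bank [7+:3] = (word>>7) & 0x7 = 1
tag [10+:15] = (word>>10) & 0x7fff = 23665
len [25+:5] = (word>>25) & 0x1f = 8  ←
id [30+:2] = (word>>30) & 0x3 = 1
len signed 5b, MSB=0: value = 8

8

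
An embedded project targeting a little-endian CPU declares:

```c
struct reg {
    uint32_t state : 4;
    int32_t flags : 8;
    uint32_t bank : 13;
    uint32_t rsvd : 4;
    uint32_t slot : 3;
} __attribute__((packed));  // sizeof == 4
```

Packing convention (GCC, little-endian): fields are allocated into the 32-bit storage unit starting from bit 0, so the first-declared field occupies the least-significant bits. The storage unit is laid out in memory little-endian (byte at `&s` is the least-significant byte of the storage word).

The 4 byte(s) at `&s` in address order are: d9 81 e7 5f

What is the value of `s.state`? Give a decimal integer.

[0]=0xd9 [1]=0x81 [2]=0xe7 [3]=0x5f (little-endian) → word 0x5fe781d9
state [0+:4] = (word>>0) & 0xf = 9  ←
flags [4+:8] = (word>>4) & 0xff = 29
bank [12+:13] = (word>>12) & 0x1fff = 7800
rsvd [25+:4] = (word>>25) & 0xf = 15
slot [29+:3] = (word>>29) & 0x7 = 2

9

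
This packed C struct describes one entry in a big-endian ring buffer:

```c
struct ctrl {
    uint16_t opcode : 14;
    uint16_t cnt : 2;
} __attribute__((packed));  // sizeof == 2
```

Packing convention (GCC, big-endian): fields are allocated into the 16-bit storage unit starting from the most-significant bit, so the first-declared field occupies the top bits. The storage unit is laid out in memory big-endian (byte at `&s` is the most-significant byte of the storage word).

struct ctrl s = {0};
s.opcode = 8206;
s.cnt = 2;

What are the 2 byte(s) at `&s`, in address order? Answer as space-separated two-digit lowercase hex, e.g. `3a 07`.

80 3a

opcode:14 = 8206 → 0x200e << 2 → word 0x8038
cnt:2 = 2 → 0x2 << 0 → word 0x803a
word = 0x803a → big-endian bytes:
  [0]=0x80  [1]=0x3a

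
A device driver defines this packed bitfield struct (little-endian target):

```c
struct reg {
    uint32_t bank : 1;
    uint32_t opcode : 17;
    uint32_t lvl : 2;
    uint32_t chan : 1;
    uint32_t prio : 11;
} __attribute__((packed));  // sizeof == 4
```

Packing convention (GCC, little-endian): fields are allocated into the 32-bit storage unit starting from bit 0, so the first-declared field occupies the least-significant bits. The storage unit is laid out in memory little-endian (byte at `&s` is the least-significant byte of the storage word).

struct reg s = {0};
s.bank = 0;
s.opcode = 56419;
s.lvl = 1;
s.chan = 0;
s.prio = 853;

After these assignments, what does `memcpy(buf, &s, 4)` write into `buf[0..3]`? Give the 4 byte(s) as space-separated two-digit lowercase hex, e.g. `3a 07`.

c6 b8 a5 6a

[0+:1] bank=0 & 0x1 = 0x0; word=0x00000000
[1+:17] opcode=56419 & 0x1ffff = 0xdc63; word=0x0001b8c6
[18+:2] lvl=1 & 0x3 = 0x1; word=0x0005b8c6
[20+:1] chan=0 & 0x1 = 0x0; word=0x0005b8c6
[21+:11] prio=853 & 0x7ff = 0x355; word=0x6aa5b8c6
word = 0x6aa5b8c6 → little-endian bytes:
  [0]=0xc6  [1]=0xb8  [2]=0xa5  [3]=0x6a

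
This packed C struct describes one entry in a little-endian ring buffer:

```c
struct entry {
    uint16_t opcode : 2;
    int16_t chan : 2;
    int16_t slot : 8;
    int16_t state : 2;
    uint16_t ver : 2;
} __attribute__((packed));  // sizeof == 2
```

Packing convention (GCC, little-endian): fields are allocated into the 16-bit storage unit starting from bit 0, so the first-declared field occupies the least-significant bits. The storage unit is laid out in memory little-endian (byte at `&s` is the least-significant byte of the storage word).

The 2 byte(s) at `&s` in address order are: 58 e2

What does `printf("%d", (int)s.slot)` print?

[0]=0x58 [1]=0xe2 (little-endian) → word 0xe258
opcode:2 @ bit 0 → (0xe258>>0)&0x3 = 0x0
chan:2 @ bit 2 → (0xe258>>2)&0x3 = 0x2
slot:8 @ bit 4 → (0xe258>>4)&0xff = 0x25  ←
state:2 @ bit 12 → (0xe258>>12)&0x3 = 0x2
ver:2 @ bit 14 → (0xe258>>14)&0x3 = 0x3
slot signed 8b, MSB=0: value = 37

37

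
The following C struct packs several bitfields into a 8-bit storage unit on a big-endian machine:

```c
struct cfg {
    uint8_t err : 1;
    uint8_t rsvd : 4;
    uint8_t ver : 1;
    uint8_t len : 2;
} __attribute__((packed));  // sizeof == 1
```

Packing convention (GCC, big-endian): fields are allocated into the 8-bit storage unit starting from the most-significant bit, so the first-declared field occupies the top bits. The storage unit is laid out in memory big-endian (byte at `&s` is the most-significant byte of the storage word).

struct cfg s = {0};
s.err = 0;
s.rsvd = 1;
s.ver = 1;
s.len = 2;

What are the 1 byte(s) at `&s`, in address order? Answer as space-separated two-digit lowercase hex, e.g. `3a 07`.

err:1 = 0 → 0x0 << 7 → word 0x00
rsvd:4 = 1 → 0x1 << 3 → word 0x08
ver:1 = 1 → 0x1 << 2 → word 0x0c
len:2 = 2 → 0x2 << 0 → word 0x0e
word = 0x0e → big-endian bytes:
  [0]=0x0e

0e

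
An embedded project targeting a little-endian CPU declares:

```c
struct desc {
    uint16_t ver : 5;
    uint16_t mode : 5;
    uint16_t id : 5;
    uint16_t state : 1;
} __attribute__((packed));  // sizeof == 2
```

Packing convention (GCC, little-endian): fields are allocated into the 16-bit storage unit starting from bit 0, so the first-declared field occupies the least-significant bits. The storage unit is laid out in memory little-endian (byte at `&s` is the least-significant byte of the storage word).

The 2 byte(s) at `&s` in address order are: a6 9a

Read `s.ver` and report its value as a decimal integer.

6

[0]=0xa6 [1]=0x9a (little-endian) → word 0x9aa6
ver [0+:5] = (word>>0) & 0x1f = 6  ←
mode [5+:5] = (word>>5) & 0x1f = 21
id [10+:5] = (word>>10) & 0x1f = 6
state [15+:1] = (word>>15) & 0x1 = 1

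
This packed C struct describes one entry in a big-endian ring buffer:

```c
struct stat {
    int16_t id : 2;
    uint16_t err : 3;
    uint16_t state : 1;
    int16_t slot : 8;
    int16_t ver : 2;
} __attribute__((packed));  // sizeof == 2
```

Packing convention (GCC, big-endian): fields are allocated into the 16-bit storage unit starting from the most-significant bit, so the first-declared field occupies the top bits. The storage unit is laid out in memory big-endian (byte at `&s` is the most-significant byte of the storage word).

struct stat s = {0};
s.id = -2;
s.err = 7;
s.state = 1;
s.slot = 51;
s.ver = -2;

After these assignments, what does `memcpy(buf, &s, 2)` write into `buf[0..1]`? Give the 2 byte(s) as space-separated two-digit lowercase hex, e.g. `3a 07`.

[14+:2] id=-2 & 0x3 = 0x2; word=0x8000
[11+:3] err=7 & 0x7 = 0x7; word=0xb800
[10+:1] state=1 & 0x1 = 0x1; word=0xbc00
[2+:8] slot=51 & 0xff = 0x33; word=0xbccc
[0+:2] ver=-2 & 0x3 = 0x2; word=0xbcce
word = 0xbcce → big-endian bytes:
  [0]=0xbc  [1]=0xce

bc ce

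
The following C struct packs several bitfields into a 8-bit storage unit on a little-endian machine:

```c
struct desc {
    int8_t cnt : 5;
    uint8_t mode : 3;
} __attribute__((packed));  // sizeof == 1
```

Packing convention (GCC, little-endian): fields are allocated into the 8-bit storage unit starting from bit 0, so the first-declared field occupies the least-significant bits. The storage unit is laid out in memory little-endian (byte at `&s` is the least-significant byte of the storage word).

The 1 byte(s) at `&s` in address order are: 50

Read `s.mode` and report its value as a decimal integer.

[0]=0x50 (little-endian) → word 0x50
cnt:5 @ bit 0 → (0x50>>0)&0x1f = 0x10
mode:3 @ bit 5 → (0x50>>5)&0x7 = 0x2  ←

2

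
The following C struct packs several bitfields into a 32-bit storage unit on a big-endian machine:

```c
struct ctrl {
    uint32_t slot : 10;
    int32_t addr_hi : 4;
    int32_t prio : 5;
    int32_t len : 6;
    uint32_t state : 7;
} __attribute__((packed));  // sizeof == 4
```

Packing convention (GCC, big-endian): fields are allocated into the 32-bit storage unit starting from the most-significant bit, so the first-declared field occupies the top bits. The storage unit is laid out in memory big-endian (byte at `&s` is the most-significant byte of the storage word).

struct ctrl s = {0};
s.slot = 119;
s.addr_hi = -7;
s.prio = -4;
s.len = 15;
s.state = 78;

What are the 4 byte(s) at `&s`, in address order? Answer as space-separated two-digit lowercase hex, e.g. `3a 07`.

1d e7 87 ce

slot (10b) val=119 bits=0x77 at bit 22: 0x1dc00000
addr_hi (4b) val=-7 bits=0x9 at bit 18: 0x1de40000
prio (5b) val=-4 bits=0x1c at bit 13: 0x1de78000
len (6b) val=15 bits=0xf at bit 7: 0x1de78780
state (7b) val=78 bits=0x4e at bit 0: 0x1de787ce
word = 0x1de787ce → big-endian bytes:
  [0]=0x1d  [1]=0xe7  [2]=0x87  [3]=0xce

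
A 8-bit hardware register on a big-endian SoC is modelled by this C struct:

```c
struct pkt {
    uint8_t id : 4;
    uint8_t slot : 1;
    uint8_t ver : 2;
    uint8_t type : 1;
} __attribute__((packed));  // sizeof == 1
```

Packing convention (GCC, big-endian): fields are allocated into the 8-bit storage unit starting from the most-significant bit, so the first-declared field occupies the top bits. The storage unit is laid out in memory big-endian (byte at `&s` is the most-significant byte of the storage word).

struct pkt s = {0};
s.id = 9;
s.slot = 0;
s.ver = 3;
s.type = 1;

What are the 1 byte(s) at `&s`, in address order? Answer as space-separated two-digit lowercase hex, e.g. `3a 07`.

id (4b) val=9 bits=0x9 at bit 4: 0x90
slot (1b) val=0 bits=0x0 at bit 3: 0x90
ver (2b) val=3 bits=0x3 at bit 1: 0x96
type (1b) val=1 bits=0x1 at bit 0: 0x97
word = 0x97 → big-endian bytes:
  [0]=0x97

97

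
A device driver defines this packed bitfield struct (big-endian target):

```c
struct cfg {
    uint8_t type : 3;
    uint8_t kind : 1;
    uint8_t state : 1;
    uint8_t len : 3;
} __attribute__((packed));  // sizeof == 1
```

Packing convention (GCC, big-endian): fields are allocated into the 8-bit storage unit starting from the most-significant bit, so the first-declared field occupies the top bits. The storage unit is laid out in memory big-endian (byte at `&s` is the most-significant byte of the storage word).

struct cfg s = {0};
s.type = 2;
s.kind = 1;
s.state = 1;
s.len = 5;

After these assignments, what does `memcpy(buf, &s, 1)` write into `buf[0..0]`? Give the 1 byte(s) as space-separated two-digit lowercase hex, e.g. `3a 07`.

5d

[5+:3] type=2 & 0x7 = 0x2; word=0x40
[4+:1] kind=1 & 0x1 = 0x1; word=0x50
[3+:1] state=1 & 0x1 = 0x1; word=0x58
[0+:3] len=5 & 0x7 = 0x5; word=0x5d
word = 0x5d → big-endian bytes:
  [0]=0x5d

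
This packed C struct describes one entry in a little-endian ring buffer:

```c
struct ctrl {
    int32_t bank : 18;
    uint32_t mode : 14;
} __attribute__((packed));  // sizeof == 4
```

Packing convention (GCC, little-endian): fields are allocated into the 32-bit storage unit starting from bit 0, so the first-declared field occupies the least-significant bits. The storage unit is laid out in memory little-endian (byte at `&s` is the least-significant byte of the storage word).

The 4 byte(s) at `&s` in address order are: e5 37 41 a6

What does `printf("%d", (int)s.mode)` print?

[0]=0xe5 [1]=0x37 [2]=0x41 [3]=0xa6 (little-endian) → word 0xa64137e5
bank:18 @ bit 0 → (0xa64137e5>>0)&0x3ffff = 0x137e5
mode:14 @ bit 18 → (0xa64137e5>>18)&0x3fff = 0x2990  ←

10640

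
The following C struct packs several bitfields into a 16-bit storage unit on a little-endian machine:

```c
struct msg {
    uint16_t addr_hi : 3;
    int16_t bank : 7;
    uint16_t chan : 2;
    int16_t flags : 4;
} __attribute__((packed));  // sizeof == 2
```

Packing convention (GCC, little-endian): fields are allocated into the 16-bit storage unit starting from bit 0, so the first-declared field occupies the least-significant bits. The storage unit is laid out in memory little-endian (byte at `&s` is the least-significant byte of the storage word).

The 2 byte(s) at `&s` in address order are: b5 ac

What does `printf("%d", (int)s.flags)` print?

[0]=0xb5 [1]=0xac (little-endian) → word 0xacb5
addr_hi:3 @ bit 0 → (0xacb5>>0)&0x7 = 0x5
bank:7 @ bit 3 → (0xacb5>>3)&0x7f = 0x16
chan:2 @ bit 10 → (0xacb5>>10)&0x3 = 0x3
flags:4 @ bit 12 → (0xacb5>>12)&0xf = 0xa  ←
flags signed 4b, MSB=1: 10 - 16 = -6

-6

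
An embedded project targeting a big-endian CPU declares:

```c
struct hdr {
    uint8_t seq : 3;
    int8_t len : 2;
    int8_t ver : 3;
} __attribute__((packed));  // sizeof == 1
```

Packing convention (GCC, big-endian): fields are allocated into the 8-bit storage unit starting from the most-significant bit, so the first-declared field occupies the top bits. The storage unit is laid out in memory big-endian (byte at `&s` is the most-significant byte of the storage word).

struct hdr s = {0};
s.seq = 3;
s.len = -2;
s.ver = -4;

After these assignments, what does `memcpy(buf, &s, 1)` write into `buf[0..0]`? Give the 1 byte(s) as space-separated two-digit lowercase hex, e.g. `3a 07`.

74

seq (3b) val=3 bits=0x3 at bit 5: 0x60
len (2b) val=-2 bits=0x2 at bit 3: 0x70
ver (3b) val=-4 bits=0x4 at bit 0: 0x74
word = 0x74 → big-endian bytes:
  [0]=0x74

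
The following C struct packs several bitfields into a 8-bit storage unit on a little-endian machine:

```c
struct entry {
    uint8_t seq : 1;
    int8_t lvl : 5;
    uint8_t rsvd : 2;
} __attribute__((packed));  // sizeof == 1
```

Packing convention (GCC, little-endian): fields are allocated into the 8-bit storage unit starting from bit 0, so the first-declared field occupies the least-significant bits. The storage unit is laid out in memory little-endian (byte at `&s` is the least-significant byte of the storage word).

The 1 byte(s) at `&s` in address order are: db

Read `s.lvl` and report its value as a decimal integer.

13

[0]=0xdb (little-endian) → word 0xdb
seq [0+:1] = (word>>0) & 0x1 = 1
lvl [1+:5] = (word>>1) & 0x1f = 13  ←
rsvd [6+:2] = (word>>6) & 0x3 = 3
lvl signed 5b, MSB=0: value = 13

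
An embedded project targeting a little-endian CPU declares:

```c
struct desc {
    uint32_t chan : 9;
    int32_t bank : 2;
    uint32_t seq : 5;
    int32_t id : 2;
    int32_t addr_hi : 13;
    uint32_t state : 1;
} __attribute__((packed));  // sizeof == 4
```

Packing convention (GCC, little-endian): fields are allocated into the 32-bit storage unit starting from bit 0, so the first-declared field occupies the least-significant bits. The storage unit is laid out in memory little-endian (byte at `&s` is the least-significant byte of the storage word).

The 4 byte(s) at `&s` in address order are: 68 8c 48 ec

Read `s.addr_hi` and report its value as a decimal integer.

-1262

[0]=0x68 [1]=0x8c [2]=0x48 [3]=0xec (little-endian) → word 0xec488c68
chan [0+:9] = (word>>0) & 0x1ff = 104
bank [9+:2] = (word>>9) & 0x3 = 2
seq [11+:5] = (word>>11) & 0x1f = 17
id [16+:2] = (word>>16) & 0x3 = 0
addr_hi [18+:13] = (word>>18) & 0x1fff = 6930  ←
state [31+:1] = (word>>31) & 0x1 = 1
addr_hi signed 13b, MSB=1: 6930 - 8192 = -1262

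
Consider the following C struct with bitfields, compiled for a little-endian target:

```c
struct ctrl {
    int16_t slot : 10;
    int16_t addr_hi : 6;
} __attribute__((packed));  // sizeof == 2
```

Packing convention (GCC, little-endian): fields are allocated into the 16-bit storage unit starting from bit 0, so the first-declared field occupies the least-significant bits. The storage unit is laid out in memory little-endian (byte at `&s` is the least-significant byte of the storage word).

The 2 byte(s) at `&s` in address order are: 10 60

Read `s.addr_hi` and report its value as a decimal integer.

[0]=0x10 [1]=0x60 (little-endian) → word 0x6010
slot [0+:10] = (word>>0) & 0x3ff = 16
addr_hi [10+:6] = (word>>10) & 0x3f = 24  ←
addr_hi signed 6b, MSB=0: value = 24

24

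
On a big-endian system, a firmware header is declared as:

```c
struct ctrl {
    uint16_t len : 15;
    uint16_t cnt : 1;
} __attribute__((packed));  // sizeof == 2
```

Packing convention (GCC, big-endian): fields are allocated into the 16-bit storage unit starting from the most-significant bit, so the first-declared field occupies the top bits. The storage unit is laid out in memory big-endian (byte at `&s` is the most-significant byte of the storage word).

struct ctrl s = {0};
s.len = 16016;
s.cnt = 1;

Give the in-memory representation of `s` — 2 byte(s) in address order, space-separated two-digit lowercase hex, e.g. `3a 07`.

7d 21

len (15b) val=16016 bits=0x3e90 at bit 1: 0x7d20
cnt (1b) val=1 bits=0x1 at bit 0: 0x7d21
word = 0x7d21 → big-endian bytes:
  [0]=0x7d  [1]=0x21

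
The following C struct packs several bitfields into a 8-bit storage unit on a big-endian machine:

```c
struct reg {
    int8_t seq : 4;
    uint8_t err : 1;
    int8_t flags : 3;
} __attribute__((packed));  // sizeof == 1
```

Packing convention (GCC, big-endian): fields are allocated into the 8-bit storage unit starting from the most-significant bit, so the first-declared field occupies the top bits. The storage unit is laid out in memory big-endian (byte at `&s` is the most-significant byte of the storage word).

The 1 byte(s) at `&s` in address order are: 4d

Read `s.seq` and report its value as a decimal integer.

[0]=0x4d (big-endian) → word 0x4d
seq [4+:4] = (word>>4) & 0xf = 4  ←
err [3+:1] = (word>>3) & 0x1 = 1
flags [0+:3] = (word>>0) & 0x7 = 5
seq signed 4b, MSB=0: value = 4

4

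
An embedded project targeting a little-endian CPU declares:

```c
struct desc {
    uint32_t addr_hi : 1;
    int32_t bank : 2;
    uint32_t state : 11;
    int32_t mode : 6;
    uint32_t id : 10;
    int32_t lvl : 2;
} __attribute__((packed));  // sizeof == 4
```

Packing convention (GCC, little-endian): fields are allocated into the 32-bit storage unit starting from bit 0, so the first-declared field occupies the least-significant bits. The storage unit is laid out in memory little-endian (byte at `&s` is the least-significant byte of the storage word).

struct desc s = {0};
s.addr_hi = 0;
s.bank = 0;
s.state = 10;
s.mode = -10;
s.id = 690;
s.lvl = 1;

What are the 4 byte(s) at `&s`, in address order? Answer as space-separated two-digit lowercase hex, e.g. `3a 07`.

[0+:1] addr_hi=0 & 0x1 = 0x0; word=0x00000000
[1+:2] bank=0 & 0x3 = 0x0; word=0x00000000
[3+:11] state=10 & 0x7ff = 0xa; word=0x00000050
[14+:6] mode=-10 & 0x3f = 0x36; word=0x000d8050
[20+:10] id=690 & 0x3ff = 0x2b2; word=0x2b2d8050
[30+:2] lvl=1 & 0x3 = 0x1; word=0x6b2d8050
word = 0x6b2d8050 → little-endian bytes:
  [0]=0x50  [1]=0x80  [2]=0x2d  [3]=0x6b

50 80 2d 6b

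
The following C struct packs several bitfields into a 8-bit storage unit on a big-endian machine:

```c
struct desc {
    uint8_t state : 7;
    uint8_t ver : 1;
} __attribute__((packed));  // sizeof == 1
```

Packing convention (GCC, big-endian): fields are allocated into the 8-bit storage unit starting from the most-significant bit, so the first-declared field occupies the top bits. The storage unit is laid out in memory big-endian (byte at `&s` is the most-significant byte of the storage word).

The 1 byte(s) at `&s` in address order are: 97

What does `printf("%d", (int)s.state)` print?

75

[0]=0x97 (big-endian) → word 0x97
state [1+:7] = (word>>1) & 0x7f = 75  ←
ver [0+:1] = (word>>0) & 0x1 = 1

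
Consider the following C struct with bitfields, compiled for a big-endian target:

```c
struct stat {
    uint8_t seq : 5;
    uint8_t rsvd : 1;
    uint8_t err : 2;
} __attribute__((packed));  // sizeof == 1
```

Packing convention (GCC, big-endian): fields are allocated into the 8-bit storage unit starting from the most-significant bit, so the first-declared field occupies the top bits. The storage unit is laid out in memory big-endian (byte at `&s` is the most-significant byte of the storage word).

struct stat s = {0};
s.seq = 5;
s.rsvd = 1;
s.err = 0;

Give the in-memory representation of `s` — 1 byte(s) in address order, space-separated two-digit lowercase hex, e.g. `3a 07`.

seq:5 = 5 → 0x5 << 3 → word 0x28
rsvd:1 = 1 → 0x1 << 2 → word 0x2c
err:2 = 0 → 0x0 << 0 → word 0x2c
word = 0x2c → big-endian bytes:
  [0]=0x2c

2c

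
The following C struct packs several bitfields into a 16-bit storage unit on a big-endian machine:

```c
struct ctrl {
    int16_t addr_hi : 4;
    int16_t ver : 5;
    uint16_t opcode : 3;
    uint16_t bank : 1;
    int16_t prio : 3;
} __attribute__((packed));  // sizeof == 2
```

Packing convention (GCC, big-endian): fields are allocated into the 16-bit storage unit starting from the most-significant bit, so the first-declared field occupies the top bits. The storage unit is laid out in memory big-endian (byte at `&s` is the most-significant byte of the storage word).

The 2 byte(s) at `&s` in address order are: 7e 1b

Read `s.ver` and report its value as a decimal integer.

[0]=0x7e [1]=0x1b (big-endian) → word 0x7e1b
addr_hi [12+:4] = (word>>12) & 0xf = 7
ver [7+:5] = (word>>7) & 0x1f = 28  ←
opcode [4+:3] = (word>>4) & 0x7 = 1
bank [3+:1] = (word>>3) & 0x1 = 1
prio [0+:3] = (word>>0) & 0x7 = 3
ver signed 5b, MSB=1: 28 - 32 = -4

-4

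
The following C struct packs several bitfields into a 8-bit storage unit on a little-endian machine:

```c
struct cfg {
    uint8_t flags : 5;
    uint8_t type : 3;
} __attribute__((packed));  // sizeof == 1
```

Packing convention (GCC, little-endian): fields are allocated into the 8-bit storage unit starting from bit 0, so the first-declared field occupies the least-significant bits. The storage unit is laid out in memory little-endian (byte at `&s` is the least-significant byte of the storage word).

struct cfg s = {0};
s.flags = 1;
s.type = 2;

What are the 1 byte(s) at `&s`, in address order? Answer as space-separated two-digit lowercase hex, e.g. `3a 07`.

flags:5 = 1 → 0x1 << 0 → word 0x01
type:3 = 2 → 0x2 << 5 → word 0x41
word = 0x41 → little-endian bytes:
  [0]=0x41

41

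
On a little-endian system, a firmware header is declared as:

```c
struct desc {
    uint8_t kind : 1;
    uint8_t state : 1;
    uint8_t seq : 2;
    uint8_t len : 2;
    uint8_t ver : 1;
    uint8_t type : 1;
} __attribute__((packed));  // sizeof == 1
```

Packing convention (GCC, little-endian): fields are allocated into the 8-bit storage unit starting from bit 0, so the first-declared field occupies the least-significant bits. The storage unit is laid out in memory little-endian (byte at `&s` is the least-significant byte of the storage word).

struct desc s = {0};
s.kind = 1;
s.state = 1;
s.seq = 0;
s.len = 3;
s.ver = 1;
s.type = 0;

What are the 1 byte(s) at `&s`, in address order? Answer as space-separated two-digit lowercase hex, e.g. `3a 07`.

kind (1b) val=1 bits=0x1 at bit 0: 0x01
state (1b) val=1 bits=0x1 at bit 1: 0x03
seq (2b) val=0 bits=0x0 at bit 2: 0x03
len (2b) val=3 bits=0x3 at bit 4: 0x33
ver (1b) val=1 bits=0x1 at bit 6: 0x73
type (1b) val=0 bits=0x0 at bit 7: 0x73
word = 0x73 → little-endian bytes:
  [0]=0x73

73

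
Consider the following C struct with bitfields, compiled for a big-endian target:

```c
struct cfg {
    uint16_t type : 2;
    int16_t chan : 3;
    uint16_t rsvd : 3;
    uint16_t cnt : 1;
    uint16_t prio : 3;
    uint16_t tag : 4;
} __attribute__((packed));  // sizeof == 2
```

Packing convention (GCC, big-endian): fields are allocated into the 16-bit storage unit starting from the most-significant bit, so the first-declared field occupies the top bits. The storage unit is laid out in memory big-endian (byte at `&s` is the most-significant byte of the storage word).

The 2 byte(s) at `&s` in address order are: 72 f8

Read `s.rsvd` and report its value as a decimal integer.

2

[0]=0x72 [1]=0xf8 (big-endian) → word 0x72f8
type:2 @ bit 14 → (0x72f8>>14)&0x3 = 0x1
chan:3 @ bit 11 → (0x72f8>>11)&0x7 = 0x6
rsvd:3 @ bit 8 → (0x72f8>>8)&0x7 = 0x2  ←
cnt:1 @ bit 7 → (0x72f8>>7)&0x1 = 0x1
prio:3 @ bit 4 → (0x72f8>>4)&0x7 = 0x7
tag:4 @ bit 0 → (0x72f8>>0)&0xf = 0x8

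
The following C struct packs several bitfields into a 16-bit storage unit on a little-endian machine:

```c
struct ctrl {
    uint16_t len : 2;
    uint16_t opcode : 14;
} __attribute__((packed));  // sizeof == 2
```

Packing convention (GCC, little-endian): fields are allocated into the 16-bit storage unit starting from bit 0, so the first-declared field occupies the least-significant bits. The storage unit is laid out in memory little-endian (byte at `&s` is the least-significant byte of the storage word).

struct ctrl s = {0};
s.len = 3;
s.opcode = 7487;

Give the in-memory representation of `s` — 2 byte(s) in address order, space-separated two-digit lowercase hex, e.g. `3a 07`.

[0+:2] len=3 & 0x3 = 0x3; word=0x0003
[2+:14] opcode=7487 & 0x3fff = 0x1d3f; word=0x74ff
word = 0x74ff → little-endian bytes:
  [0]=0xff  [1]=0x74

ff 74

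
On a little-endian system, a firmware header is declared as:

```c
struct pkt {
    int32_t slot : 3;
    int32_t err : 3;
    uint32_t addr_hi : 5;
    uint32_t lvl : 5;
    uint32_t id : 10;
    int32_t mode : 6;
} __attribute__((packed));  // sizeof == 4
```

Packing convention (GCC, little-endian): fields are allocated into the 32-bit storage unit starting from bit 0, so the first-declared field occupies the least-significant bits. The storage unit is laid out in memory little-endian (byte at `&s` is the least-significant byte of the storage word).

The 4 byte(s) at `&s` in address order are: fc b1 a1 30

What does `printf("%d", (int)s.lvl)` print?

22

[0]=0xfc [1]=0xb1 [2]=0xa1 [3]=0x30 (little-endian) → word 0x30a1b1fc
slot [0+:3] = (word>>0) & 0x7 = 4
err [3+:3] = (word>>3) & 0x7 = 7
addr_hi [6+:5] = (word>>6) & 0x1f = 7
lvl [11+:5] = (word>>11) & 0x1f = 22  ←
id [16+:10] = (word>>16) & 0x3ff = 161
mode [26+:6] = (word>>26) & 0x3f = 12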